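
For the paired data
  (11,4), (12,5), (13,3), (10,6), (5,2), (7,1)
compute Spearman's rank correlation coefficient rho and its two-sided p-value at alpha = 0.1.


Step 1: Rank x and y separately (midranks; no ties here).
rank(x): 11->4, 12->5, 13->6, 10->3, 5->1, 7->2
rank(y): 4->4, 5->5, 3->3, 6->6, 2->2, 1->1
Step 2: d_i = R_x(i) - R_y(i); compute d_i^2.
  (4-4)^2=0, (5-5)^2=0, (6-3)^2=9, (3-6)^2=9, (1-2)^2=1, (2-1)^2=1
sum(d^2) = 20.
Step 3: rho = 1 - 6*20 / (6*(6^2 - 1)) = 1 - 120/210 = 0.428571.
Step 4: Under H0, t = rho * sqrt((n-2)/(1-rho^2)) = 0.9487 ~ t(4).
Step 5: Two-sided p-value from the t-distribution with 4 df = 0.396501.
Step 6: alpha = 0.1. fail to reject H0.

rho = 0.4286, p = 0.396501, fail to reject H0 at alpha = 0.1.


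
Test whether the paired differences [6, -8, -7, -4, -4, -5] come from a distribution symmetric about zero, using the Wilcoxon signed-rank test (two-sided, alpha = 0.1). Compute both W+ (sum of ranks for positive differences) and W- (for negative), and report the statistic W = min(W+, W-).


Step 1: Drop any zero differences (none here) and take |d_i|.
|d| = [6, 8, 7, 4, 4, 5]
Step 2: Midrank |d_i| (ties get averaged ranks).
ranks: |6|->4, |8|->6, |7|->5, |4|->1.5, |4|->1.5, |5|->3
Step 3: Attach original signs; sum ranks with positive sign and with negative sign.
W+ = 4 = 4
W- = 6 + 5 + 1.5 + 1.5 + 3 = 17
(Check: W+ + W- = 21 should equal n(n+1)/2 = 21.)
Step 4: Test statistic W = min(W+, W-) = 4.
Step 5: Ties in |d|, so use the tie-corrected normal approximation.
        E[W] = n(n+1)/4 = 6*7/4 = 10.5.
        Tie groups: |d|=4 (t=2); sum(t^3 - t) = 6.
        Var[W] = n(n+1)(2n+1)/24 - sum(t^3-t)/48 = 546/24 - 6/48 = 22.625.
        z = (W - E[W]) / sqrt(Var[W]) = (4 - 10.5) / 4.7566 = -1.3665.
        Two-sided p = 2*Phi(z) = 0.171773.
Step 6: alpha = 0.1. fail to reject H0.

W+ = 4, W- = 17, W = min = 4, p = 0.171773, fail to reject H0.


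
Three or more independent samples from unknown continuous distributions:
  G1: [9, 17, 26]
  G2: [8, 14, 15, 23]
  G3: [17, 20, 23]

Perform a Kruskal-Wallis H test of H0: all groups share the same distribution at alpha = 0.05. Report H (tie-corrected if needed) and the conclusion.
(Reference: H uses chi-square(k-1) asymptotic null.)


Step 1: Combine all N = 10 observations and assign midranks.
sorted (value, group, rank): (8,G2,1), (9,G1,2), (14,G2,3), (15,G2,4), (17,G1,5.5), (17,G3,5.5), (20,G3,7), (23,G2,8.5), (23,G3,8.5), (26,G1,10)
Step 2: Sum ranks within each group.
R_1 = 17.5 (n_1 = 3)
R_2 = 16.5 (n_2 = 4)
R_3 = 21 (n_3 = 3)
Step 3: H = 12/(N(N+1)) * sum(R_i^2/n_i) - 3(N+1)
     = 12/(10*11) * (17.5^2/3 + 16.5^2/4 + 21^2/3) - 3*11
     = 0.109091 * 317.146 - 33
     = 1.597727.
Step 4: Ties present; correction factor C = 1 - 12/(10^3 - 10) = 0.987879. Corrected H = 1.597727 / 0.987879 = 1.617331.
Step 5: Under H0, H ~ chi^2(2); p-value = 0.445452.
Step 6: alpha = 0.05. fail to reject H0.

H = 1.6173, df = 2, p = 0.445452, fail to reject H0.


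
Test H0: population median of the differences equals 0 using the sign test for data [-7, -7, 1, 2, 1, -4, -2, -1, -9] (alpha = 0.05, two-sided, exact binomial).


Step 1: Discard zero differences. Original n = 9; n_eff = number of nonzero differences = 9.
Nonzero differences (with sign): -7, -7, +1, +2, +1, -4, -2, -1, -9
Step 2: Count signs: positive = 3, negative = 6.
Step 3: Under H0: P(positive) = 0.5, so the number of positives S ~ Bin(9, 0.5).
Step 4: Two-sided exact p-value = sum of Bin(9,0.5) probabilities at or below the observed probability = 0.507812.
Step 5: alpha = 0.05. fail to reject H0.

n_eff = 9, pos = 3, neg = 6, p = 0.507812, fail to reject H0.


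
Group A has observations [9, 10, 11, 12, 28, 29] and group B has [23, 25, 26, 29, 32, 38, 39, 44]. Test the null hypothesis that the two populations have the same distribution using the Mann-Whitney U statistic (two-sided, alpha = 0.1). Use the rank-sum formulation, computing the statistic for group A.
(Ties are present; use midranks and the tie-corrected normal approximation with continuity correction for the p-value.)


Step 1: Combine and sort all 14 observations; assign midranks.
sorted (value, group): (9,X), (10,X), (11,X), (12,X), (23,Y), (25,Y), (26,Y), (28,X), (29,X), (29,Y), (32,Y), (38,Y), (39,Y), (44,Y)
ranks: 9->1, 10->2, 11->3, 12->4, 23->5, 25->6, 26->7, 28->8, 29->9.5, 29->9.5, 32->11, 38->12, 39->13, 44->14
Step 2: Rank sum for X: R1 = 1 + 2 + 3 + 4 + 8 + 9.5 = 27.5.
Step 3: U_X = R1 - n1(n1+1)/2 = 27.5 - 6*7/2 = 27.5 - 21 = 6.5.
       U_Y = n1*n2 - U_X = 48 - 6.5 = 41.5.
Step 4: Ties are present, so use the tie-corrected normal approximation (with continuity correction) for the p-value.
Step 5: p-value = 0.028013; compare to alpha = 0.1. reject H0.

U_X = 6.5, p = 0.028013, reject H0 at alpha = 0.1.


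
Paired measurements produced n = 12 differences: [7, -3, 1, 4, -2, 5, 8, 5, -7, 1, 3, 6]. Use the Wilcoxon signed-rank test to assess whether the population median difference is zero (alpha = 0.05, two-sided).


Step 1: Drop any zero differences (none here) and take |d_i|.
|d| = [7, 3, 1, 4, 2, 5, 8, 5, 7, 1, 3, 6]
Step 2: Midrank |d_i| (ties get averaged ranks).
ranks: |7|->10.5, |3|->4.5, |1|->1.5, |4|->6, |2|->3, |5|->7.5, |8|->12, |5|->7.5, |7|->10.5, |1|->1.5, |3|->4.5, |6|->9
Step 3: Attach original signs; sum ranks with positive sign and with negative sign.
W+ = 10.5 + 1.5 + 6 + 7.5 + 12 + 7.5 + 1.5 + 4.5 + 9 = 60
W- = 4.5 + 3 + 10.5 = 18
(Check: W+ + W- = 78 should equal n(n+1)/2 = 78.)
Step 4: Test statistic W = min(W+, W-) = 18.
Step 5: Ties in |d|, so use the tie-corrected normal approximation.
        E[W] = n(n+1)/4 = 12*13/4 = 39.
        Tie groups: |d|=1 (t=2), |d|=3 (t=2), |d|=5 (t=2), |d|=7 (t=2); sum(t^3 - t) = 24.
        Var[W] = n(n+1)(2n+1)/24 - sum(t^3-t)/48 = 3900/24 - 24/48 = 162.
        z = (W - E[W]) / sqrt(Var[W]) = (18 - 39) / 12.7279 = -1.6499.
        Two-sided p = 2*Phi(z) = 0.098960.
Step 6: alpha = 0.05. fail to reject H0.

W+ = 60, W- = 18, W = min = 18, p = 0.098960, fail to reject H0.


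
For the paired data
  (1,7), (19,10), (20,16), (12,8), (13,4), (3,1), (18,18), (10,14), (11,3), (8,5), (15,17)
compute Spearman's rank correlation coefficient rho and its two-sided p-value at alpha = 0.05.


Step 1: Rank x and y separately (midranks; no ties here).
rank(x): 1->1, 19->10, 20->11, 12->6, 13->7, 3->2, 18->9, 10->4, 11->5, 8->3, 15->8
rank(y): 7->5, 10->7, 16->9, 8->6, 4->3, 1->1, 18->11, 14->8, 3->2, 5->4, 17->10
Step 2: d_i = R_x(i) - R_y(i); compute d_i^2.
  (1-5)^2=16, (10-7)^2=9, (11-9)^2=4, (6-6)^2=0, (7-3)^2=16, (2-1)^2=1, (9-11)^2=4, (4-8)^2=16, (5-2)^2=9, (3-4)^2=1, (8-10)^2=4
sum(d^2) = 80.
Step 3: rho = 1 - 6*80 / (11*(11^2 - 1)) = 1 - 480/1320 = 0.636364.
Step 4: Under H0, t = rho * sqrt((n-2)/(1-rho^2)) = 2.4749 ~ t(9).
Step 5: Two-sided p-value from the t-distribution with 9 df = 0.035287.
Step 6: alpha = 0.05. reject H0.

rho = 0.6364, p = 0.035287, reject H0 at alpha = 0.05.


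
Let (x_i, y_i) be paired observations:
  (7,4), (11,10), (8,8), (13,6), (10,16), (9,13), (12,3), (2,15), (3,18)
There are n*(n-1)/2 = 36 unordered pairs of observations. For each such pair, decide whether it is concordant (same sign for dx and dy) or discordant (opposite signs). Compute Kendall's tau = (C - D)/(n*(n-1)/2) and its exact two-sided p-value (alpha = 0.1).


Step 1: Enumerate the 36 unordered pairs (i,j) with i<j and classify each by sign(x_j-x_i) * sign(y_j-y_i).
  (1,2):dx=+4,dy=+6->C; (1,3):dx=+1,dy=+4->C; (1,4):dx=+6,dy=+2->C; (1,5):dx=+3,dy=+12->C
  (1,6):dx=+2,dy=+9->C; (1,7):dx=+5,dy=-1->D; (1,8):dx=-5,dy=+11->D; (1,9):dx=-4,dy=+14->D
  (2,3):dx=-3,dy=-2->C; (2,4):dx=+2,dy=-4->D; (2,5):dx=-1,dy=+6->D; (2,6):dx=-2,dy=+3->D
  (2,7):dx=+1,dy=-7->D; (2,8):dx=-9,dy=+5->D; (2,9):dx=-8,dy=+8->D; (3,4):dx=+5,dy=-2->D
  (3,5):dx=+2,dy=+8->C; (3,6):dx=+1,dy=+5->C; (3,7):dx=+4,dy=-5->D; (3,8):dx=-6,dy=+7->D
  (3,9):dx=-5,dy=+10->D; (4,5):dx=-3,dy=+10->D; (4,6):dx=-4,dy=+7->D; (4,7):dx=-1,dy=-3->C
  (4,8):dx=-11,dy=+9->D; (4,9):dx=-10,dy=+12->D; (5,6):dx=-1,dy=-3->C; (5,7):dx=+2,dy=-13->D
  (5,8):dx=-8,dy=-1->C; (5,9):dx=-7,dy=+2->D; (6,7):dx=+3,dy=-10->D; (6,8):dx=-7,dy=+2->D
  (6,9):dx=-6,dy=+5->D; (7,8):dx=-10,dy=+12->D; (7,9):dx=-9,dy=+15->D; (8,9):dx=+1,dy=+3->C
Step 2: C = 12, D = 24, total pairs = 36.
Step 3: tau = (C - D)/(n(n-1)/2) = (12 - 24)/36 = -0.333333.
Step 4: Exact two-sided p-value (enumerate n! = 362880 permutations of y under H0): p = 0.259518.
Step 5: alpha = 0.1. fail to reject H0.

tau_b = -0.3333 (C=12, D=24), p = 0.259518, fail to reject H0.


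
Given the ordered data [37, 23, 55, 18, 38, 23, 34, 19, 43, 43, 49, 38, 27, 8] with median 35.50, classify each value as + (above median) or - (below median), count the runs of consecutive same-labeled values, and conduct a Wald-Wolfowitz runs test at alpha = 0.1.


Step 1: Compute median = 35.50; label A = above, B = below.
Labels in order: ABABABBBAAAABB  (n_A = 7, n_B = 7)
Step 2: Count runs R = 8.
Step 3: Under H0 (random ordering), E[R] = 2*n_A*n_B/(n_A+n_B) + 1 = 2*7*7/14 + 1 = 8.0000.
        Var[R] = 2*n_A*n_B*(2*n_A*n_B - n_A - n_B) / ((n_A+n_B)^2 * (n_A+n_B-1)) = 8232/2548 = 3.2308.
        SD[R] = 1.7974.
Step 4: R = E[R], so z = 0 with no continuity correction.
Step 5: Two-sided p-value via normal approximation = 2*(1 - Phi(|z|)) = 1.000000.
Step 6: alpha = 0.1. fail to reject H0.

R = 8, z = 0.0000, p = 1.000000, fail to reject H0.


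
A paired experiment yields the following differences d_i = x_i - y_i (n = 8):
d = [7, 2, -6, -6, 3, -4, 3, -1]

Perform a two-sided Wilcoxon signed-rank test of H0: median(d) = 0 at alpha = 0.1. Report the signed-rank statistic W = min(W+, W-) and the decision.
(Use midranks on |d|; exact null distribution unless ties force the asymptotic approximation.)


Step 1: Drop any zero differences (none here) and take |d_i|.
|d| = [7, 2, 6, 6, 3, 4, 3, 1]
Step 2: Midrank |d_i| (ties get averaged ranks).
ranks: |7|->8, |2|->2, |6|->6.5, |6|->6.5, |3|->3.5, |4|->5, |3|->3.5, |1|->1
Step 3: Attach original signs; sum ranks with positive sign and with negative sign.
W+ = 8 + 2 + 3.5 + 3.5 = 17
W- = 6.5 + 6.5 + 5 + 1 = 19
(Check: W+ + W- = 36 should equal n(n+1)/2 = 36.)
Step 4: Test statistic W = min(W+, W-) = 17.
Step 5: Ties in |d|, so use the tie-corrected normal approximation.
        E[W] = n(n+1)/4 = 8*9/4 = 18.
        Tie groups: |d|=3 (t=2), |d|=6 (t=2); sum(t^3 - t) = 12.
        Var[W] = n(n+1)(2n+1)/24 - sum(t^3-t)/48 = 1224/24 - 12/48 = 50.75.
        z = (W - E[W]) / sqrt(Var[W]) = (17 - 18) / 7.1239 = -0.1404.
        Two-sided p = 2*Phi(z) = 0.888366.
Step 6: alpha = 0.1. fail to reject H0.

W+ = 17, W- = 19, W = min = 17, p = 0.888366, fail to reject H0.


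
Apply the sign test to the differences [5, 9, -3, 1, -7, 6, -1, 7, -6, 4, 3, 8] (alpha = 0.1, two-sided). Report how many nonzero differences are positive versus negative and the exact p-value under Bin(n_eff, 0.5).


Step 1: Discard zero differences. Original n = 12; n_eff = number of nonzero differences = 12.
Nonzero differences (with sign): +5, +9, -3, +1, -7, +6, -1, +7, -6, +4, +3, +8
Step 2: Count signs: positive = 8, negative = 4.
Step 3: Under H0: P(positive) = 0.5, so the number of positives S ~ Bin(12, 0.5).
Step 4: Two-sided exact p-value = sum of Bin(12,0.5) probabilities at or below the observed probability = 0.387695.
Step 5: alpha = 0.1. fail to reject H0.

n_eff = 12, pos = 8, neg = 4, p = 0.387695, fail to reject H0.


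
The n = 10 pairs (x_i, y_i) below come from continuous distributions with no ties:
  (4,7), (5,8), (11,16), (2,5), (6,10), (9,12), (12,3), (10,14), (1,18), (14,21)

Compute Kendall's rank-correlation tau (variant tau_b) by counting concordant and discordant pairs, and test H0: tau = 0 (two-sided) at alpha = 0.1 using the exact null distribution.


Step 1: Enumerate the 45 unordered pairs (i,j) with i<j and classify each by sign(x_j-x_i) * sign(y_j-y_i).
  (1,2):dx=+1,dy=+1->C; (1,3):dx=+7,dy=+9->C; (1,4):dx=-2,dy=-2->C; (1,5):dx=+2,dy=+3->C
  (1,6):dx=+5,dy=+5->C; (1,7):dx=+8,dy=-4->D; (1,8):dx=+6,dy=+7->C; (1,9):dx=-3,dy=+11->D
  (1,10):dx=+10,dy=+14->C; (2,3):dx=+6,dy=+8->C; (2,4):dx=-3,dy=-3->C; (2,5):dx=+1,dy=+2->C
  (2,6):dx=+4,dy=+4->C; (2,7):dx=+7,dy=-5->D; (2,8):dx=+5,dy=+6->C; (2,9):dx=-4,dy=+10->D
  (2,10):dx=+9,dy=+13->C; (3,4):dx=-9,dy=-11->C; (3,5):dx=-5,dy=-6->C; (3,6):dx=-2,dy=-4->C
  (3,7):dx=+1,dy=-13->D; (3,8):dx=-1,dy=-2->C; (3,9):dx=-10,dy=+2->D; (3,10):dx=+3,dy=+5->C
  (4,5):dx=+4,dy=+5->C; (4,6):dx=+7,dy=+7->C; (4,7):dx=+10,dy=-2->D; (4,8):dx=+8,dy=+9->C
  (4,9):dx=-1,dy=+13->D; (4,10):dx=+12,dy=+16->C; (5,6):dx=+3,dy=+2->C; (5,7):dx=+6,dy=-7->D
  (5,8):dx=+4,dy=+4->C; (5,9):dx=-5,dy=+8->D; (5,10):dx=+8,dy=+11->C; (6,7):dx=+3,dy=-9->D
  (6,8):dx=+1,dy=+2->C; (6,9):dx=-8,dy=+6->D; (6,10):dx=+5,dy=+9->C; (7,8):dx=-2,dy=+11->D
  (7,9):dx=-11,dy=+15->D; (7,10):dx=+2,dy=+18->C; (8,9):dx=-9,dy=+4->D; (8,10):dx=+4,dy=+7->C
  (9,10):dx=+13,dy=+3->C
Step 2: C = 30, D = 15, total pairs = 45.
Step 3: tau = (C - D)/(n(n-1)/2) = (30 - 15)/45 = 0.333333.
Step 4: Exact two-sided p-value (enumerate n! = 3628800 permutations of y under H0): p = 0.216373.
Step 5: alpha = 0.1. fail to reject H0.

tau_b = 0.3333 (C=30, D=15), p = 0.216373, fail to reject H0.


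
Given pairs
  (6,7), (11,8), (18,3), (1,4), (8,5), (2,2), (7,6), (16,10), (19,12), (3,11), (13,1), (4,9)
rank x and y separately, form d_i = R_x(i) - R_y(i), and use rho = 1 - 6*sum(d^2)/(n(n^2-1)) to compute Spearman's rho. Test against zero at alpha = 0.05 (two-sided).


Step 1: Rank x and y separately (midranks; no ties here).
rank(x): 6->5, 11->8, 18->11, 1->1, 8->7, 2->2, 7->6, 16->10, 19->12, 3->3, 13->9, 4->4
rank(y): 7->7, 8->8, 3->3, 4->4, 5->5, 2->2, 6->6, 10->10, 12->12, 11->11, 1->1, 9->9
Step 2: d_i = R_x(i) - R_y(i); compute d_i^2.
  (5-7)^2=4, (8-8)^2=0, (11-3)^2=64, (1-4)^2=9, (7-5)^2=4, (2-2)^2=0, (6-6)^2=0, (10-10)^2=0, (12-12)^2=0, (3-11)^2=64, (9-1)^2=64, (4-9)^2=25
sum(d^2) = 234.
Step 3: rho = 1 - 6*234 / (12*(12^2 - 1)) = 1 - 1404/1716 = 0.181818.
Step 4: Under H0, t = rho * sqrt((n-2)/(1-rho^2)) = 0.5847 ~ t(10).
Step 5: Two-sided p-value from the t-distribution with 10 df = 0.571701.
Step 6: alpha = 0.05. fail to reject H0.

rho = 0.1818, p = 0.571701, fail to reject H0 at alpha = 0.05.


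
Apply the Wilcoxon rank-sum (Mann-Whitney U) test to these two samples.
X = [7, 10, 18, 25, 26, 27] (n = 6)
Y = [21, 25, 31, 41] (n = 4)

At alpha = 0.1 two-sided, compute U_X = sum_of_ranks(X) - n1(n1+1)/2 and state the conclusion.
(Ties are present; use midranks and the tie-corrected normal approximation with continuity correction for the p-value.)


Step 1: Combine and sort all 10 observations; assign midranks.
sorted (value, group): (7,X), (10,X), (18,X), (21,Y), (25,X), (25,Y), (26,X), (27,X), (31,Y), (41,Y)
ranks: 7->1, 10->2, 18->3, 21->4, 25->5.5, 25->5.5, 26->7, 27->8, 31->9, 41->10
Step 2: Rank sum for X: R1 = 1 + 2 + 3 + 5.5 + 7 + 8 = 26.5.
Step 3: U_X = R1 - n1(n1+1)/2 = 26.5 - 6*7/2 = 26.5 - 21 = 5.5.
       U_Y = n1*n2 - U_X = 24 - 5.5 = 18.5.
Step 4: Ties are present, so use the tie-corrected normal approximation (with continuity correction) for the p-value.
Step 5: p-value = 0.199458; compare to alpha = 0.1. fail to reject H0.

U_X = 5.5, p = 0.199458, fail to reject H0 at alpha = 0.1.


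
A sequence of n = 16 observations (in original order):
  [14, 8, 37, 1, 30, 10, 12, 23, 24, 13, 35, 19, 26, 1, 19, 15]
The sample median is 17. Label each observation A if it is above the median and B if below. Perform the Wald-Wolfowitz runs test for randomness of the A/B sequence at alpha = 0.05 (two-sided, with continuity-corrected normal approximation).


Step 1: Compute median = 17; label A = above, B = below.
Labels in order: BBABABBAABAAABAB  (n_A = 8, n_B = 8)
Step 2: Count runs R = 11.
Step 3: Under H0 (random ordering), E[R] = 2*n_A*n_B/(n_A+n_B) + 1 = 2*8*8/16 + 1 = 9.0000.
        Var[R] = 2*n_A*n_B*(2*n_A*n_B - n_A - n_B) / ((n_A+n_B)^2 * (n_A+n_B-1)) = 14336/3840 = 3.7333.
        SD[R] = 1.9322.
Step 4: Continuity-corrected z = (R - 0.5 - E[R]) / SD[R] = (11 - 0.5 - 9.0000) / 1.9322 = 0.7763.
Step 5: Two-sided p-value via normal approximation = 2*(1 - Phi(|z|)) = 0.437558.
Step 6: alpha = 0.05. fail to reject H0.

R = 11, z = 0.7763, p = 0.437558, fail to reject H0.


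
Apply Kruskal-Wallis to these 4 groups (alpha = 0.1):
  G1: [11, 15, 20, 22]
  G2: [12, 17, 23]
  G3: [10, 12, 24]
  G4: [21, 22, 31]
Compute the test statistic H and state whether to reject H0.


Step 1: Combine all N = 13 observations and assign midranks.
sorted (value, group, rank): (10,G3,1), (11,G1,2), (12,G2,3.5), (12,G3,3.5), (15,G1,5), (17,G2,6), (20,G1,7), (21,G4,8), (22,G1,9.5), (22,G4,9.5), (23,G2,11), (24,G3,12), (31,G4,13)
Step 2: Sum ranks within each group.
R_1 = 23.5 (n_1 = 4)
R_2 = 20.5 (n_2 = 3)
R_3 = 16.5 (n_3 = 3)
R_4 = 30.5 (n_4 = 3)
Step 3: H = 12/(N(N+1)) * sum(R_i^2/n_i) - 3(N+1)
     = 12/(13*14) * (23.5^2/4 + 20.5^2/3 + 16.5^2/3 + 30.5^2/3) - 3*14
     = 0.065934 * 678.979 - 42
     = 2.767857.
Step 4: Ties present; correction factor C = 1 - 12/(13^3 - 13) = 0.994505. Corrected H = 2.767857 / 0.994505 = 2.783149.
Step 5: Under H0, H ~ chi^2(3); p-value = 0.426281.
Step 6: alpha = 0.1. fail to reject H0.

H = 2.7831, df = 3, p = 0.426281, fail to reject H0.


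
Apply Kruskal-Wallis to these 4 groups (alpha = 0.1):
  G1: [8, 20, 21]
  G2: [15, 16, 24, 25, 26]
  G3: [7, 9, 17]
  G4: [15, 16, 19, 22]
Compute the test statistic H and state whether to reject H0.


Step 1: Combine all N = 15 observations and assign midranks.
sorted (value, group, rank): (7,G3,1), (8,G1,2), (9,G3,3), (15,G2,4.5), (15,G4,4.5), (16,G2,6.5), (16,G4,6.5), (17,G3,8), (19,G4,9), (20,G1,10), (21,G1,11), (22,G4,12), (24,G2,13), (25,G2,14), (26,G2,15)
Step 2: Sum ranks within each group.
R_1 = 23 (n_1 = 3)
R_2 = 53 (n_2 = 5)
R_3 = 12 (n_3 = 3)
R_4 = 32 (n_4 = 4)
Step 3: H = 12/(N(N+1)) * sum(R_i^2/n_i) - 3(N+1)
     = 12/(15*16) * (23^2/3 + 53^2/5 + 12^2/3 + 32^2/4) - 3*16
     = 0.050000 * 1042.13 - 48
     = 4.106667.
Step 4: Ties present; correction factor C = 1 - 12/(15^3 - 15) = 0.996429. Corrected H = 4.106667 / 0.996429 = 4.121386.
Step 5: Under H0, H ~ chi^2(3); p-value = 0.248651.
Step 6: alpha = 0.1. fail to reject H0.

H = 4.1214, df = 3, p = 0.248651, fail to reject H0.


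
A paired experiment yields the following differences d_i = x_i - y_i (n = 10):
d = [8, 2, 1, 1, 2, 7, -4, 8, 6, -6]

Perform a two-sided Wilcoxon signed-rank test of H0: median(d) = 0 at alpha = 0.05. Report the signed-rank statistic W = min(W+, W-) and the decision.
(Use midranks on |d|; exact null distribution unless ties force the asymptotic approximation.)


Step 1: Drop any zero differences (none here) and take |d_i|.
|d| = [8, 2, 1, 1, 2, 7, 4, 8, 6, 6]
Step 2: Midrank |d_i| (ties get averaged ranks).
ranks: |8|->9.5, |2|->3.5, |1|->1.5, |1|->1.5, |2|->3.5, |7|->8, |4|->5, |8|->9.5, |6|->6.5, |6|->6.5
Step 3: Attach original signs; sum ranks with positive sign and with negative sign.
W+ = 9.5 + 3.5 + 1.5 + 1.5 + 3.5 + 8 + 9.5 + 6.5 = 43.5
W- = 5 + 6.5 = 11.5
(Check: W+ + W- = 55 should equal n(n+1)/2 = 55.)
Step 4: Test statistic W = min(W+, W-) = 11.5.
Step 5: Ties in |d|, so use the tie-corrected normal approximation.
        E[W] = n(n+1)/4 = 10*11/4 = 27.5.
        Tie groups: |d|=1 (t=2), |d|=2 (t=2), |d|=6 (t=2), |d|=8 (t=2); sum(t^3 - t) = 24.
        Var[W] = n(n+1)(2n+1)/24 - sum(t^3-t)/48 = 2310/24 - 24/48 = 95.75.
        z = (W - E[W]) / sqrt(Var[W]) = (11.5 - 27.5) / 9.7852 = -1.6351.
        Two-sided p = 2*Phi(z) = 0.102023.
Step 6: alpha = 0.05. fail to reject H0.

W+ = 43.5, W- = 11.5, W = min = 11.5, p = 0.102023, fail to reject H0.


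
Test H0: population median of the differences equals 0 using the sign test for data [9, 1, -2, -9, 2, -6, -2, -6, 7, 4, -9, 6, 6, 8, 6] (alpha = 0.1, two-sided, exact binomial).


Step 1: Discard zero differences. Original n = 15; n_eff = number of nonzero differences = 15.
Nonzero differences (with sign): +9, +1, -2, -9, +2, -6, -2, -6, +7, +4, -9, +6, +6, +8, +6
Step 2: Count signs: positive = 9, negative = 6.
Step 3: Under H0: P(positive) = 0.5, so the number of positives S ~ Bin(15, 0.5).
Step 4: Two-sided exact p-value = sum of Bin(15,0.5) probabilities at or below the observed probability = 0.607239.
Step 5: alpha = 0.1. fail to reject H0.

n_eff = 15, pos = 9, neg = 6, p = 0.607239, fail to reject H0.


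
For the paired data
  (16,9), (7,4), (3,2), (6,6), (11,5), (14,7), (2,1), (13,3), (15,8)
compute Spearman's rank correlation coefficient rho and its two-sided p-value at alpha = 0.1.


Step 1: Rank x and y separately (midranks; no ties here).
rank(x): 16->9, 7->4, 3->2, 6->3, 11->5, 14->7, 2->1, 13->6, 15->8
rank(y): 9->9, 4->4, 2->2, 6->6, 5->5, 7->7, 1->1, 3->3, 8->8
Step 2: d_i = R_x(i) - R_y(i); compute d_i^2.
  (9-9)^2=0, (4-4)^2=0, (2-2)^2=0, (3-6)^2=9, (5-5)^2=0, (7-7)^2=0, (1-1)^2=0, (6-3)^2=9, (8-8)^2=0
sum(d^2) = 18.
Step 3: rho = 1 - 6*18 / (9*(9^2 - 1)) = 1 - 108/720 = 0.850000.
Step 4: Under H0, t = rho * sqrt((n-2)/(1-rho^2)) = 4.2691 ~ t(7).
Step 5: Two-sided p-value from the t-distribution with 7 df = 0.003705.
Step 6: alpha = 0.1. reject H0.

rho = 0.8500, p = 0.003705, reject H0 at alpha = 0.1.


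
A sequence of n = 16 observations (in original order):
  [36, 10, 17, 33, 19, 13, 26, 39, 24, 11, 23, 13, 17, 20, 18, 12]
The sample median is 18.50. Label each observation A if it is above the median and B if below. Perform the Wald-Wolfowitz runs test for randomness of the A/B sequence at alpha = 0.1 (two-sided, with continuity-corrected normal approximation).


Step 1: Compute median = 18.50; label A = above, B = below.
Labels in order: ABBAABAAABABBABB  (n_A = 8, n_B = 8)
Step 2: Count runs R = 10.
Step 3: Under H0 (random ordering), E[R] = 2*n_A*n_B/(n_A+n_B) + 1 = 2*8*8/16 + 1 = 9.0000.
        Var[R] = 2*n_A*n_B*(2*n_A*n_B - n_A - n_B) / ((n_A+n_B)^2 * (n_A+n_B-1)) = 14336/3840 = 3.7333.
        SD[R] = 1.9322.
Step 4: Continuity-corrected z = (R - 0.5 - E[R]) / SD[R] = (10 - 0.5 - 9.0000) / 1.9322 = 0.2588.
Step 5: Two-sided p-value via normal approximation = 2*(1 - Phi(|z|)) = 0.795809.
Step 6: alpha = 0.1. fail to reject H0.

R = 10, z = 0.2588, p = 0.795809, fail to reject H0.


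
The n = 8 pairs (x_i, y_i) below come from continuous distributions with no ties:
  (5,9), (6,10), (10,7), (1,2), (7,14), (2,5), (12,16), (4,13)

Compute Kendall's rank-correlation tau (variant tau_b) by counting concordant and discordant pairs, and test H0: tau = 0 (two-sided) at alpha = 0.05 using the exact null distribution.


Step 1: Enumerate the 28 unordered pairs (i,j) with i<j and classify each by sign(x_j-x_i) * sign(y_j-y_i).
  (1,2):dx=+1,dy=+1->C; (1,3):dx=+5,dy=-2->D; (1,4):dx=-4,dy=-7->C; (1,5):dx=+2,dy=+5->C
  (1,6):dx=-3,dy=-4->C; (1,7):dx=+7,dy=+7->C; (1,8):dx=-1,dy=+4->D; (2,3):dx=+4,dy=-3->D
  (2,4):dx=-5,dy=-8->C; (2,5):dx=+1,dy=+4->C; (2,6):dx=-4,dy=-5->C; (2,7):dx=+6,dy=+6->C
  (2,8):dx=-2,dy=+3->D; (3,4):dx=-9,dy=-5->C; (3,5):dx=-3,dy=+7->D; (3,6):dx=-8,dy=-2->C
  (3,7):dx=+2,dy=+9->C; (3,8):dx=-6,dy=+6->D; (4,5):dx=+6,dy=+12->C; (4,6):dx=+1,dy=+3->C
  (4,7):dx=+11,dy=+14->C; (4,8):dx=+3,dy=+11->C; (5,6):dx=-5,dy=-9->C; (5,7):dx=+5,dy=+2->C
  (5,8):dx=-3,dy=-1->C; (6,7):dx=+10,dy=+11->C; (6,8):dx=+2,dy=+8->C; (7,8):dx=-8,dy=-3->C
Step 2: C = 22, D = 6, total pairs = 28.
Step 3: tau = (C - D)/(n(n-1)/2) = (22 - 6)/28 = 0.571429.
Step 4: Exact two-sided p-value (enumerate n! = 40320 permutations of y under H0): p = 0.061012.
Step 5: alpha = 0.05. fail to reject H0.

tau_b = 0.5714 (C=22, D=6), p = 0.061012, fail to reject H0.


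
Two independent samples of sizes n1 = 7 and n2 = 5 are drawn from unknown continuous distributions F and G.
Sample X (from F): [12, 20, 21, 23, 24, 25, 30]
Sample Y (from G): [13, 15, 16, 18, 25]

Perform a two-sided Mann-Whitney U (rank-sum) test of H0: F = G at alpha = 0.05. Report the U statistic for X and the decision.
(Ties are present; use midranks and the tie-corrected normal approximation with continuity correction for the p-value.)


Step 1: Combine and sort all 12 observations; assign midranks.
sorted (value, group): (12,X), (13,Y), (15,Y), (16,Y), (18,Y), (20,X), (21,X), (23,X), (24,X), (25,X), (25,Y), (30,X)
ranks: 12->1, 13->2, 15->3, 16->4, 18->5, 20->6, 21->7, 23->8, 24->9, 25->10.5, 25->10.5, 30->12
Step 2: Rank sum for X: R1 = 1 + 6 + 7 + 8 + 9 + 10.5 + 12 = 53.5.
Step 3: U_X = R1 - n1(n1+1)/2 = 53.5 - 7*8/2 = 53.5 - 28 = 25.5.
       U_Y = n1*n2 - U_X = 35 - 25.5 = 9.5.
Step 4: Ties are present, so use the tie-corrected normal approximation (with continuity correction) for the p-value.
Step 5: p-value = 0.222415; compare to alpha = 0.05. fail to reject H0.

U_X = 25.5, p = 0.222415, fail to reject H0 at alpha = 0.05.


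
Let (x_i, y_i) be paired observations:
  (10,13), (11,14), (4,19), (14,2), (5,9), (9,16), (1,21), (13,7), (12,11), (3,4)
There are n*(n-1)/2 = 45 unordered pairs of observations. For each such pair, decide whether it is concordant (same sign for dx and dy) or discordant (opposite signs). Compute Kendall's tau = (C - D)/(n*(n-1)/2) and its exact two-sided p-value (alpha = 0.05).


Step 1: Enumerate the 45 unordered pairs (i,j) with i<j and classify each by sign(x_j-x_i) * sign(y_j-y_i).
  (1,2):dx=+1,dy=+1->C; (1,3):dx=-6,dy=+6->D; (1,4):dx=+4,dy=-11->D; (1,5):dx=-5,dy=-4->C
  (1,6):dx=-1,dy=+3->D; (1,7):dx=-9,dy=+8->D; (1,8):dx=+3,dy=-6->D; (1,9):dx=+2,dy=-2->D
  (1,10):dx=-7,dy=-9->C; (2,3):dx=-7,dy=+5->D; (2,4):dx=+3,dy=-12->D; (2,5):dx=-6,dy=-5->C
  (2,6):dx=-2,dy=+2->D; (2,7):dx=-10,dy=+7->D; (2,8):dx=+2,dy=-7->D; (2,9):dx=+1,dy=-3->D
  (2,10):dx=-8,dy=-10->C; (3,4):dx=+10,dy=-17->D; (3,5):dx=+1,dy=-10->D; (3,6):dx=+5,dy=-3->D
  (3,7):dx=-3,dy=+2->D; (3,8):dx=+9,dy=-12->D; (3,9):dx=+8,dy=-8->D; (3,10):dx=-1,dy=-15->C
  (4,5):dx=-9,dy=+7->D; (4,6):dx=-5,dy=+14->D; (4,7):dx=-13,dy=+19->D; (4,8):dx=-1,dy=+5->D
  (4,9):dx=-2,dy=+9->D; (4,10):dx=-11,dy=+2->D; (5,6):dx=+4,dy=+7->C; (5,7):dx=-4,dy=+12->D
  (5,8):dx=+8,dy=-2->D; (5,9):dx=+7,dy=+2->C; (5,10):dx=-2,dy=-5->C; (6,7):dx=-8,dy=+5->D
  (6,8):dx=+4,dy=-9->D; (6,9):dx=+3,dy=-5->D; (6,10):dx=-6,dy=-12->C; (7,8):dx=+12,dy=-14->D
  (7,9):dx=+11,dy=-10->D; (7,10):dx=+2,dy=-17->D; (8,9):dx=-1,dy=+4->D; (8,10):dx=-10,dy=-3->C
  (9,10):dx=-9,dy=-7->C
Step 2: C = 12, D = 33, total pairs = 45.
Step 3: tau = (C - D)/(n(n-1)/2) = (12 - 33)/45 = -0.466667.
Step 4: Exact two-sided p-value (enumerate n! = 3628800 permutations of y under H0): p = 0.072550.
Step 5: alpha = 0.05. fail to reject H0.

tau_b = -0.4667 (C=12, D=33), p = 0.072550, fail to reject H0.


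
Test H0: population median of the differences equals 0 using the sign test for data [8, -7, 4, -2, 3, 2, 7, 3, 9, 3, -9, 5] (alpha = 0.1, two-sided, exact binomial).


Step 1: Discard zero differences. Original n = 12; n_eff = number of nonzero differences = 12.
Nonzero differences (with sign): +8, -7, +4, -2, +3, +2, +7, +3, +9, +3, -9, +5
Step 2: Count signs: positive = 9, negative = 3.
Step 3: Under H0: P(positive) = 0.5, so the number of positives S ~ Bin(12, 0.5).
Step 4: Two-sided exact p-value = sum of Bin(12,0.5) probabilities at or below the observed probability = 0.145996.
Step 5: alpha = 0.1. fail to reject H0.

n_eff = 12, pos = 9, neg = 3, p = 0.145996, fail to reject H0.


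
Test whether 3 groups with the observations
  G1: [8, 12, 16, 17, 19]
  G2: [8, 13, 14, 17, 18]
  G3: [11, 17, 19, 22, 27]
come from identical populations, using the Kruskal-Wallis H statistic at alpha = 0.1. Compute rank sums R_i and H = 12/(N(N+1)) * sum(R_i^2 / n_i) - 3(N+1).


Step 1: Combine all N = 15 observations and assign midranks.
sorted (value, group, rank): (8,G1,1.5), (8,G2,1.5), (11,G3,3), (12,G1,4), (13,G2,5), (14,G2,6), (16,G1,7), (17,G1,9), (17,G2,9), (17,G3,9), (18,G2,11), (19,G1,12.5), (19,G3,12.5), (22,G3,14), (27,G3,15)
Step 2: Sum ranks within each group.
R_1 = 34 (n_1 = 5)
R_2 = 32.5 (n_2 = 5)
R_3 = 53.5 (n_3 = 5)
Step 3: H = 12/(N(N+1)) * sum(R_i^2/n_i) - 3(N+1)
     = 12/(15*16) * (34^2/5 + 32.5^2/5 + 53.5^2/5) - 3*16
     = 0.050000 * 1014.9 - 48
     = 2.745000.
Step 4: Ties present; correction factor C = 1 - 36/(15^3 - 15) = 0.989286. Corrected H = 2.745000 / 0.989286 = 2.774729.
Step 5: Under H0, H ~ chi^2(2); p-value = 0.249733.
Step 6: alpha = 0.1. fail to reject H0.

H = 2.7747, df = 2, p = 0.249733, fail to reject H0.


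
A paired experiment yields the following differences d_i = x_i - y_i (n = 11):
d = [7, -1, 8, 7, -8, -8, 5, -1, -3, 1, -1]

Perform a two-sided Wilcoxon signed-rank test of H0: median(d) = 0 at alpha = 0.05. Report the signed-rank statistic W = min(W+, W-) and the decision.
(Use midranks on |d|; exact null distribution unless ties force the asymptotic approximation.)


Step 1: Drop any zero differences (none here) and take |d_i|.
|d| = [7, 1, 8, 7, 8, 8, 5, 1, 3, 1, 1]
Step 2: Midrank |d_i| (ties get averaged ranks).
ranks: |7|->7.5, |1|->2.5, |8|->10, |7|->7.5, |8|->10, |8|->10, |5|->6, |1|->2.5, |3|->5, |1|->2.5, |1|->2.5
Step 3: Attach original signs; sum ranks with positive sign and with negative sign.
W+ = 7.5 + 10 + 7.5 + 6 + 2.5 = 33.5
W- = 2.5 + 10 + 10 + 2.5 + 5 + 2.5 = 32.5
(Check: W+ + W- = 66 should equal n(n+1)/2 = 66.)
Step 4: Test statistic W = min(W+, W-) = 32.5.
Step 5: Ties in |d|, so use the tie-corrected normal approximation.
        E[W] = n(n+1)/4 = 11*12/4 = 33.
        Tie groups: |d|=1 (t=4), |d|=7 (t=2), |d|=8 (t=3); sum(t^3 - t) = 90.
        Var[W] = n(n+1)(2n+1)/24 - sum(t^3-t)/48 = 3036/24 - 90/48 = 124.625.
        z = (W - E[W]) / sqrt(Var[W]) = (32.5 - 33) / 11.1636 = -0.0448.
        Two-sided p = 2*Phi(z) = 0.964276.
Step 6: alpha = 0.05. fail to reject H0.

W+ = 33.5, W- = 32.5, W = min = 32.5, p = 0.964276, fail to reject H0.


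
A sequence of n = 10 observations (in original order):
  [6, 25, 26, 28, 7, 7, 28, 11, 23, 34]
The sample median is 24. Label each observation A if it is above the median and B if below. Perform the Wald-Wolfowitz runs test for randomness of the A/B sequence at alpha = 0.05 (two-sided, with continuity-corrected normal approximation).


Step 1: Compute median = 24; label A = above, B = below.
Labels in order: BAAABBABBA  (n_A = 5, n_B = 5)
Step 2: Count runs R = 6.
Step 3: Under H0 (random ordering), E[R] = 2*n_A*n_B/(n_A+n_B) + 1 = 2*5*5/10 + 1 = 6.0000.
        Var[R] = 2*n_A*n_B*(2*n_A*n_B - n_A - n_B) / ((n_A+n_B)^2 * (n_A+n_B-1)) = 2000/900 = 2.2222.
        SD[R] = 1.4907.
Step 4: R = E[R], so z = 0 with no continuity correction.
Step 5: Two-sided p-value via normal approximation = 2*(1 - Phi(|z|)) = 1.000000.
Step 6: alpha = 0.05. fail to reject H0.

R = 6, z = 0.0000, p = 1.000000, fail to reject H0.


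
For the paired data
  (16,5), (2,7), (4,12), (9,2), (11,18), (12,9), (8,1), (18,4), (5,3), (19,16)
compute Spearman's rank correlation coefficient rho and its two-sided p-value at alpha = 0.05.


Step 1: Rank x and y separately (midranks; no ties here).
rank(x): 16->8, 2->1, 4->2, 9->5, 11->6, 12->7, 8->4, 18->9, 5->3, 19->10
rank(y): 5->5, 7->6, 12->8, 2->2, 18->10, 9->7, 1->1, 4->4, 3->3, 16->9
Step 2: d_i = R_x(i) - R_y(i); compute d_i^2.
  (8-5)^2=9, (1-6)^2=25, (2-8)^2=36, (5-2)^2=9, (6-10)^2=16, (7-7)^2=0, (4-1)^2=9, (9-4)^2=25, (3-3)^2=0, (10-9)^2=1
sum(d^2) = 130.
Step 3: rho = 1 - 6*130 / (10*(10^2 - 1)) = 1 - 780/990 = 0.212121.
Step 4: Under H0, t = rho * sqrt((n-2)/(1-rho^2)) = 0.6139 ~ t(8).
Step 5: Two-sided p-value from the t-distribution with 8 df = 0.556306.
Step 6: alpha = 0.05. fail to reject H0.

rho = 0.2121, p = 0.556306, fail to reject H0 at alpha = 0.05.


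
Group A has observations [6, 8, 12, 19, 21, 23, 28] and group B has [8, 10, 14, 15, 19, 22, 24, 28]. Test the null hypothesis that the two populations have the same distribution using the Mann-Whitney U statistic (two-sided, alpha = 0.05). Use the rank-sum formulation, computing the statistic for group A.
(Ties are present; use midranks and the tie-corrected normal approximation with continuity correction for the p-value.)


Step 1: Combine and sort all 15 observations; assign midranks.
sorted (value, group): (6,X), (8,X), (8,Y), (10,Y), (12,X), (14,Y), (15,Y), (19,X), (19,Y), (21,X), (22,Y), (23,X), (24,Y), (28,X), (28,Y)
ranks: 6->1, 8->2.5, 8->2.5, 10->4, 12->5, 14->6, 15->7, 19->8.5, 19->8.5, 21->10, 22->11, 23->12, 24->13, 28->14.5, 28->14.5
Step 2: Rank sum for X: R1 = 1 + 2.5 + 5 + 8.5 + 10 + 12 + 14.5 = 53.5.
Step 3: U_X = R1 - n1(n1+1)/2 = 53.5 - 7*8/2 = 53.5 - 28 = 25.5.
       U_Y = n1*n2 - U_X = 56 - 25.5 = 30.5.
Step 4: Ties are present, so use the tie-corrected normal approximation (with continuity correction) for the p-value.
Step 5: p-value = 0.816478; compare to alpha = 0.05. fail to reject H0.

U_X = 25.5, p = 0.816478, fail to reject H0 at alpha = 0.05.


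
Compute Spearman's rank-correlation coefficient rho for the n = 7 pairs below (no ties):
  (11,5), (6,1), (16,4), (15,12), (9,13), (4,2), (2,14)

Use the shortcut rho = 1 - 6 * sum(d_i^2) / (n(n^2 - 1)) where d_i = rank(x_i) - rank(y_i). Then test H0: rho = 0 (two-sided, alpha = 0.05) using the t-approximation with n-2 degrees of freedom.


Step 1: Rank x and y separately (midranks; no ties here).
rank(x): 11->5, 6->3, 16->7, 15->6, 9->4, 4->2, 2->1
rank(y): 5->4, 1->1, 4->3, 12->5, 13->6, 2->2, 14->7
Step 2: d_i = R_x(i) - R_y(i); compute d_i^2.
  (5-4)^2=1, (3-1)^2=4, (7-3)^2=16, (6-5)^2=1, (4-6)^2=4, (2-2)^2=0, (1-7)^2=36
sum(d^2) = 62.
Step 3: rho = 1 - 6*62 / (7*(7^2 - 1)) = 1 - 372/336 = -0.107143.
Step 4: Under H0, t = rho * sqrt((n-2)/(1-rho^2)) = -0.2410 ~ t(5).
Step 5: Two-sided p-value from the t-distribution with 5 df = 0.819151.
Step 6: alpha = 0.05. fail to reject H0.

rho = -0.1071, p = 0.819151, fail to reject H0 at alpha = 0.05.


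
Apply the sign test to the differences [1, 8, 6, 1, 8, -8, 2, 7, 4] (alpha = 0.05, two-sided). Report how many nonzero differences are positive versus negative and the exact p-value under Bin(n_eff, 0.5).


Step 1: Discard zero differences. Original n = 9; n_eff = number of nonzero differences = 9.
Nonzero differences (with sign): +1, +8, +6, +1, +8, -8, +2, +7, +4
Step 2: Count signs: positive = 8, negative = 1.
Step 3: Under H0: P(positive) = 0.5, so the number of positives S ~ Bin(9, 0.5).
Step 4: Two-sided exact p-value = sum of Bin(9,0.5) probabilities at or below the observed probability = 0.039062.
Step 5: alpha = 0.05. reject H0.

n_eff = 9, pos = 8, neg = 1, p = 0.039062, reject H0.


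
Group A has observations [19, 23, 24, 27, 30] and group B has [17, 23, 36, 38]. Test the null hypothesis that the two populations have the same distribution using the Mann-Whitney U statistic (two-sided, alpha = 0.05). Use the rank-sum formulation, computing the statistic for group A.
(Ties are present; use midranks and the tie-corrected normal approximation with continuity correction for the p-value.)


Step 1: Combine and sort all 9 observations; assign midranks.
sorted (value, group): (17,Y), (19,X), (23,X), (23,Y), (24,X), (27,X), (30,X), (36,Y), (38,Y)
ranks: 17->1, 19->2, 23->3.5, 23->3.5, 24->5, 27->6, 30->7, 36->8, 38->9
Step 2: Rank sum for X: R1 = 2 + 3.5 + 5 + 6 + 7 = 23.5.
Step 3: U_X = R1 - n1(n1+1)/2 = 23.5 - 5*6/2 = 23.5 - 15 = 8.5.
       U_Y = n1*n2 - U_X = 20 - 8.5 = 11.5.
Step 4: Ties are present, so use the tie-corrected normal approximation (with continuity correction) for the p-value.
Step 5: p-value = 0.805701; compare to alpha = 0.05. fail to reject H0.

U_X = 8.5, p = 0.805701, fail to reject H0 at alpha = 0.05.


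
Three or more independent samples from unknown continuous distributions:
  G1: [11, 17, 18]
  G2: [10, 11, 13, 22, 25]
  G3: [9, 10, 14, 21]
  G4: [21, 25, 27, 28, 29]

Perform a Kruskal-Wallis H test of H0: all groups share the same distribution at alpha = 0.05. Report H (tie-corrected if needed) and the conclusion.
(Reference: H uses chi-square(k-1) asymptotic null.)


Step 1: Combine all N = 17 observations and assign midranks.
sorted (value, group, rank): (9,G3,1), (10,G2,2.5), (10,G3,2.5), (11,G1,4.5), (11,G2,4.5), (13,G2,6), (14,G3,7), (17,G1,8), (18,G1,9), (21,G3,10.5), (21,G4,10.5), (22,G2,12), (25,G2,13.5), (25,G4,13.5), (27,G4,15), (28,G4,16), (29,G4,17)
Step 2: Sum ranks within each group.
R_1 = 21.5 (n_1 = 3)
R_2 = 38.5 (n_2 = 5)
R_3 = 21 (n_3 = 4)
R_4 = 72 (n_4 = 5)
Step 3: H = 12/(N(N+1)) * sum(R_i^2/n_i) - 3(N+1)
     = 12/(17*18) * (21.5^2/3 + 38.5^2/5 + 21^2/4 + 72^2/5) - 3*18
     = 0.039216 * 1597.58 - 54
     = 8.650327.
Step 4: Ties present; correction factor C = 1 - 24/(17^3 - 17) = 0.995098. Corrected H = 8.650327 / 0.995098 = 8.692939.
Step 5: Under H0, H ~ chi^2(3); p-value = 0.033665.
Step 6: alpha = 0.05. reject H0.

H = 8.6929, df = 3, p = 0.033665, reject H0.


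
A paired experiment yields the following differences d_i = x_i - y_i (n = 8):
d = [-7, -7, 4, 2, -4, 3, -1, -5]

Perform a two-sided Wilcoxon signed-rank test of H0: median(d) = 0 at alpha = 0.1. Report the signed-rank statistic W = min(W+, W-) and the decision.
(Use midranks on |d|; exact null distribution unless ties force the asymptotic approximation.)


Step 1: Drop any zero differences (none here) and take |d_i|.
|d| = [7, 7, 4, 2, 4, 3, 1, 5]
Step 2: Midrank |d_i| (ties get averaged ranks).
ranks: |7|->7.5, |7|->7.5, |4|->4.5, |2|->2, |4|->4.5, |3|->3, |1|->1, |5|->6
Step 3: Attach original signs; sum ranks with positive sign and with negative sign.
W+ = 4.5 + 2 + 3 = 9.5
W- = 7.5 + 7.5 + 4.5 + 1 + 6 = 26.5
(Check: W+ + W- = 36 should equal n(n+1)/2 = 36.)
Step 4: Test statistic W = min(W+, W-) = 9.5.
Step 5: Ties in |d|, so use the tie-corrected normal approximation.
        E[W] = n(n+1)/4 = 8*9/4 = 18.
        Tie groups: |d|=4 (t=2), |d|=7 (t=2); sum(t^3 - t) = 12.
        Var[W] = n(n+1)(2n+1)/24 - sum(t^3-t)/48 = 1224/24 - 12/48 = 50.75.
        z = (W - E[W]) / sqrt(Var[W]) = (9.5 - 18) / 7.1239 = -1.1932.
        Two-sided p = 2*Phi(z) = 0.232804.
Step 6: alpha = 0.1. fail to reject H0.

W+ = 9.5, W- = 26.5, W = min = 9.5, p = 0.232804, fail to reject H0.


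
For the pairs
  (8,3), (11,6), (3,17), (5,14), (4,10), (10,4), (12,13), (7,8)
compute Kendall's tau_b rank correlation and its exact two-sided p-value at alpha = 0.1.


Step 1: Enumerate the 28 unordered pairs (i,j) with i<j and classify each by sign(x_j-x_i) * sign(y_j-y_i).
  (1,2):dx=+3,dy=+3->C; (1,3):dx=-5,dy=+14->D; (1,4):dx=-3,dy=+11->D; (1,5):dx=-4,dy=+7->D
  (1,6):dx=+2,dy=+1->C; (1,7):dx=+4,dy=+10->C; (1,8):dx=-1,dy=+5->D; (2,3):dx=-8,dy=+11->D
  (2,4):dx=-6,dy=+8->D; (2,5):dx=-7,dy=+4->D; (2,6):dx=-1,dy=-2->C; (2,7):dx=+1,dy=+7->C
  (2,8):dx=-4,dy=+2->D; (3,4):dx=+2,dy=-3->D; (3,5):dx=+1,dy=-7->D; (3,6):dx=+7,dy=-13->D
  (3,7):dx=+9,dy=-4->D; (3,8):dx=+4,dy=-9->D; (4,5):dx=-1,dy=-4->C; (4,6):dx=+5,dy=-10->D
  (4,7):dx=+7,dy=-1->D; (4,8):dx=+2,dy=-6->D; (5,6):dx=+6,dy=-6->D; (5,7):dx=+8,dy=+3->C
  (5,8):dx=+3,dy=-2->D; (6,7):dx=+2,dy=+9->C; (6,8):dx=-3,dy=+4->D; (7,8):dx=-5,dy=-5->C
Step 2: C = 9, D = 19, total pairs = 28.
Step 3: tau = (C - D)/(n(n-1)/2) = (9 - 19)/28 = -0.357143.
Step 4: Exact two-sided p-value (enumerate n! = 40320 permutations of y under H0): p = 0.275099.
Step 5: alpha = 0.1. fail to reject H0.

tau_b = -0.3571 (C=9, D=19), p = 0.275099, fail to reject H0.


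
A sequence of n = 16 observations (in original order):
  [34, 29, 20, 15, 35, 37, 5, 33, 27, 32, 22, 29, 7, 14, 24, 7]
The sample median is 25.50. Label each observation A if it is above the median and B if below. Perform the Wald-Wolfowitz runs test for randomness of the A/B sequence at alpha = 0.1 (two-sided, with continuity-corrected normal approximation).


Step 1: Compute median = 25.50; label A = above, B = below.
Labels in order: AABBAABAAABABBBB  (n_A = 8, n_B = 8)
Step 2: Count runs R = 8.
Step 3: Under H0 (random ordering), E[R] = 2*n_A*n_B/(n_A+n_B) + 1 = 2*8*8/16 + 1 = 9.0000.
        Var[R] = 2*n_A*n_B*(2*n_A*n_B - n_A - n_B) / ((n_A+n_B)^2 * (n_A+n_B-1)) = 14336/3840 = 3.7333.
        SD[R] = 1.9322.
Step 4: Continuity-corrected z = (R + 0.5 - E[R]) / SD[R] = (8 + 0.5 - 9.0000) / 1.9322 = -0.2588.
Step 5: Two-sided p-value via normal approximation = 2*(1 - Phi(|z|)) = 0.795809.
Step 6: alpha = 0.1. fail to reject H0.

R = 8, z = -0.2588, p = 0.795809, fail to reject H0.


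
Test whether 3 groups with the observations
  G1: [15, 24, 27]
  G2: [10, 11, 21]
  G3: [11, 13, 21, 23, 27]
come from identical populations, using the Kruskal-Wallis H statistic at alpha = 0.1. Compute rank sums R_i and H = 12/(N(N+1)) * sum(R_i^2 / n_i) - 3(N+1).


Step 1: Combine all N = 11 observations and assign midranks.
sorted (value, group, rank): (10,G2,1), (11,G2,2.5), (11,G3,2.5), (13,G3,4), (15,G1,5), (21,G2,6.5), (21,G3,6.5), (23,G3,8), (24,G1,9), (27,G1,10.5), (27,G3,10.5)
Step 2: Sum ranks within each group.
R_1 = 24.5 (n_1 = 3)
R_2 = 10 (n_2 = 3)
R_3 = 31.5 (n_3 = 5)
Step 3: H = 12/(N(N+1)) * sum(R_i^2/n_i) - 3(N+1)
     = 12/(11*12) * (24.5^2/3 + 10^2/3 + 31.5^2/5) - 3*12
     = 0.090909 * 431.867 - 36
     = 3.260606.
Step 4: Ties present; correction factor C = 1 - 18/(11^3 - 11) = 0.986364. Corrected H = 3.260606 / 0.986364 = 3.305684.
Step 5: Under H0, H ~ chi^2(2); p-value = 0.191505.
Step 6: alpha = 0.1. fail to reject H0.

H = 3.3057, df = 2, p = 0.191505, fail to reject H0.
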